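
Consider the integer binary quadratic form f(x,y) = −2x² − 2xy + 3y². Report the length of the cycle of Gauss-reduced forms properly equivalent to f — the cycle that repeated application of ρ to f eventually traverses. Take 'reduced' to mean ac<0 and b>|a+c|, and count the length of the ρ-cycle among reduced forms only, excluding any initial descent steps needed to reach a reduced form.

D = 28, ⌊√D⌋ = 5
descent: ρ → (3,2,-2)  [lands on river]
river: ρ → (-2,2,3)
river: ρ → (3,4,-1)
river: ρ → (-1,4,3)
ρ-cycle length = 4 (tail of 1 descent step not counted)

4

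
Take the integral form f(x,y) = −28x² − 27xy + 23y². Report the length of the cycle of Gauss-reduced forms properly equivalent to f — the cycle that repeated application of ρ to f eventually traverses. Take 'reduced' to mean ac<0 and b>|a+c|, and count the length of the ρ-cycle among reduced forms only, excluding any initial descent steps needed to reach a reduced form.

D = 3305, ⌊√D⌋ = 57
descent: ρ → (23,27,-28)  [lands on river]
river: ρ → (-28,29,22)
river: ρ → (22,15,-35)
river: ρ → (-35,55,2)
river: ρ → (2,57,-7)
river: ρ → (-7,55,10)
river: ρ → (10,45,-32)
river: ρ → (-32,19,23)
ρ-cycle length = 8 (tail of 1 descent step not counted)

8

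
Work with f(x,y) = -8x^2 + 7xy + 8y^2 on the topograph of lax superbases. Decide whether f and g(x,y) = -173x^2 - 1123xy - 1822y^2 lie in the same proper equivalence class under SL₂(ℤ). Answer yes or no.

D₁ = 305, D₂ = 305
river cycle of f (length 8): (8, 9, -7), (-7, 5, 10), (10, 15, -2), (-2, 17, 2), (2, 15, -10), (-10, 5, 7), (7, 9, -8), (-8, 7, 8)
river cycle of g (length 8): (-10, 5, 7), (7, 9, -8), (-8, 7, 8), (8, 9, -7), (-7, 5, 10), (10, 15, -2), (-2, 17, 2), (2, 15, -10)
cycles coincide ⇒ equivalent

yes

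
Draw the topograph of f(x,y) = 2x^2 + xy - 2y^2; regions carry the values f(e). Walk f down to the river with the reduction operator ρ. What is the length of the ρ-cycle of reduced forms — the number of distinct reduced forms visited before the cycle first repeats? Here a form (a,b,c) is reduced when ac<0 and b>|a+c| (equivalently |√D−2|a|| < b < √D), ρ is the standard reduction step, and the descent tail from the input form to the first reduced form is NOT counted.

D = 17, ⌊√D⌋ = 4
river: ρ → (-2,3,1)
river: ρ → (1,3,-2)
river: ρ → (-2,1,2)
river: ρ → (2,3,-1)
river: ρ → (-1,3,2)
river: ρ → (2,1,-2)
ρ-cycle length = 6 (tail of 0 descent steps not counted)

6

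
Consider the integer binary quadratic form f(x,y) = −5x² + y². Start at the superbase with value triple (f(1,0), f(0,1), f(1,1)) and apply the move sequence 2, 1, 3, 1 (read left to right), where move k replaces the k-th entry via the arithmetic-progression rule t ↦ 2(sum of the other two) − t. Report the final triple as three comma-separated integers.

start (-5,1,-4) = (f(1,0),f(0,1),f(1,1))
replace slot 2: 2·((-5)+(-4)) − 1 = -19 → (-5,-19,-4)
replace slot 1: 2·((-19)+(-4)) − (-5) = -41 → (-41,-19,-4)
replace slot 3: 2·((-41)+(-19)) − (-4) = -116 → (-41,-19,-116)
replace slot 1: 2·((-19)+(-116)) − (-41) = -229 → (-229,-19,-116)

-229,-19,-116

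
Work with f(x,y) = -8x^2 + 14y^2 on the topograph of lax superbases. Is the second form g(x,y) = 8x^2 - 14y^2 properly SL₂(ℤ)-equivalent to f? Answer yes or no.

D₁ = 448, D₂ = 448
river cycle of f (length 4): (-8, 16, 6), (6, 20, -2), (-2, 20, 6), (6, 16, -8)
river cycle of g (length 4): (8, 16, -6), (-6, 20, 2), (2, 20, -6), (-6, 16, 8)
cycles differ ⇒ inequivalent

no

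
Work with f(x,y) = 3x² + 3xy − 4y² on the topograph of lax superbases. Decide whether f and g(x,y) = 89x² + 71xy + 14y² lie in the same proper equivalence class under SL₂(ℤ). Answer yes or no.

D₁ = 57, D₂ = 57
river cycle of f (length 6): (-4, 5, 2), (2, 7, -1), (-1, 7, 2), (2, 5, -4), (-4, 3, 3), (3, 3, -4)
river cycle of g (length 6): (2, 7, -1), (-1, 7, 2), (2, 5, -4), (-4, 3, 3), (3, 3, -4), (-4, 5, 2)
cycles coincide ⇒ equivalent

yes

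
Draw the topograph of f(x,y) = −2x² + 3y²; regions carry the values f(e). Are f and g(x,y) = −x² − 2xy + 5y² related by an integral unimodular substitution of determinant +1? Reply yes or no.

D₁ = 24, D₂ = 24
river cycle of f (length 2): (-2, 4, 1), (1, 4, -2)
river cycle of g (length 2): (-1, 4, 2), (2, 4, -1)
cycles differ ⇒ inequivalent

no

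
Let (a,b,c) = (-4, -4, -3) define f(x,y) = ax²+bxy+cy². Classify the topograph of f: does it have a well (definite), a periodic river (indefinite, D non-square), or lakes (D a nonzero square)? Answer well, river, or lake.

D = b²−4ac = (-4)² − 4·(-4)·(-3) = -32
D < 0 ⇒ definite ⇒ every region one sign ⇒ single well

well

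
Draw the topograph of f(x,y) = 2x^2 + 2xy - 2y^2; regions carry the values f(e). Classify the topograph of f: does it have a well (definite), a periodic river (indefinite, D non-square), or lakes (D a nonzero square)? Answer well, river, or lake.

D = b²−4ac = 2² − 4·2·(-2) = 20
D > 0 non-square ⇒ indefinite ⇒ periodic river

river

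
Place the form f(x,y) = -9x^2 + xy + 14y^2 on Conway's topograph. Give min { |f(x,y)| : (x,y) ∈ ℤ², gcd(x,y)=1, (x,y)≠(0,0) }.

descent: ρ → (14,-1,-9)
descent: ρ → (-9,19,4)  [lands on river]
river: ρ → (4,21,-4)
river: ρ → (-4,19,9)
river: ρ → (9,17,-6)
river: ρ → (-6,19,6)
river: ρ → (6,17,-9)
closes: descent 2, river 6
min |a| on river = 4

4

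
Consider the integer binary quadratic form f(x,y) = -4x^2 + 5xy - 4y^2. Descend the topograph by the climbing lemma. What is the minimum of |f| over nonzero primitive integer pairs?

translate: b→3 (≡-5 mod 8), so (4,-5,4)→(4,3,3)
flip: (4,3,3)→(3,-3,4)
translate: b→3 (≡-3 mod 6), so (3,-3,4)→(3,3,4)
reduced (well bottom): (3,3,4) with a≤c, −a<b≤a
well minimum |f| = |-3| = 3 (negative-definite)

3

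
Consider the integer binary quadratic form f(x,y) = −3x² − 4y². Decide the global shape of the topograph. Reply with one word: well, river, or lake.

D = b²−4ac = 0² − 4·(-3)·(-4) = -48
D < 0 ⇒ definite ⇒ every region one sign ⇒ single well

well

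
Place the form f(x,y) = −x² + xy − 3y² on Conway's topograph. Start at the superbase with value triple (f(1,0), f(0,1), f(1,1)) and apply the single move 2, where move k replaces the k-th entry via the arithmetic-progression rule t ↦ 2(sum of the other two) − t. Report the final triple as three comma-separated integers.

start (-1,-3,-3) = (f(1,0),f(0,1),f(1,1))
replace slot 2: 2·((-1)+(-3)) − (-3) = -5 → (-1,-5,-3)

-1,-5,-3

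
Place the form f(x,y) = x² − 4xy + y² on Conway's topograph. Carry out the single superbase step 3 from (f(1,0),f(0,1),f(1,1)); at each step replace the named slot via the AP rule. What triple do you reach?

start (1,1,-2) = (f(1,0),f(0,1),f(1,1))
replace slot 3: 2·(1+1) − (-2) = 6 → (1,1,6)

1,1,6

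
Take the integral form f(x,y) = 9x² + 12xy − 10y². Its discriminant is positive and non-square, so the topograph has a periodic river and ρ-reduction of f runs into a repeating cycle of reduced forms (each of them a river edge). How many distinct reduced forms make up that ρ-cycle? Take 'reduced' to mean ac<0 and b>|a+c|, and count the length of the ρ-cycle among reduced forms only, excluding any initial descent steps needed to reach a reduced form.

D = 504, ⌊√D⌋ = 22
river: ρ → (-10,8,11)
river: ρ → (11,14,-7)
river: ρ → (-7,14,11)
river: ρ → (11,8,-10)
river: ρ → (-10,12,9)
river: ρ → (9,6,-13)
river: ρ → (-13,20,2)
river: ρ → (2,20,-13)
river: ρ → (-13,6,9)
river: ρ → (9,12,-10)
ρ-cycle length = 10 (tail of 0 descent steps not counted)

10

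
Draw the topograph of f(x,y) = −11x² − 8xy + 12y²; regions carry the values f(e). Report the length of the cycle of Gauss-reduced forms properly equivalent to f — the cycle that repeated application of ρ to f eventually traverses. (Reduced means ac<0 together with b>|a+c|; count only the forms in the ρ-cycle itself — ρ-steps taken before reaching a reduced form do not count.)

D = 592, ⌊√D⌋ = 24
descent: ρ → (12,8,-11)  [lands on river]
river: ρ → (-11,14,9)
river: ρ → (9,22,-3)
river: ρ → (-3,20,16)
river: ρ → (16,12,-7)
river: ρ → (-7,16,12)
ρ-cycle length = 6 (tail of 1 descent step not counted)

6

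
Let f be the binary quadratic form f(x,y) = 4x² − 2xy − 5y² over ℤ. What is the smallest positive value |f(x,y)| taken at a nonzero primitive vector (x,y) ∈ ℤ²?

descent: ρ → (-5,2,4)  [lands on river]
river: ρ → (4,6,-3)
river: ρ → (-3,6,4)
river: ρ → (4,2,-5)
river: ρ → (-5,8,1)
river: ρ → (1,8,-5)
closes: descent 1, river 6
min |a| on river = 1

1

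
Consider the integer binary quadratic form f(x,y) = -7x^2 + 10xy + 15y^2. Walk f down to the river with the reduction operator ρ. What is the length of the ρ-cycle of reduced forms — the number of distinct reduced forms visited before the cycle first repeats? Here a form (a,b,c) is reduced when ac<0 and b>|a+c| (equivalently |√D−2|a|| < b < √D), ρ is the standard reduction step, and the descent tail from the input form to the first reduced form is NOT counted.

D = 520, ⌊√D⌋ = 22
river: ρ → (15,20,-2)
river: ρ → (-2,20,15)
river: ρ → (15,10,-7)
river: ρ → (-7,18,7)
river: ρ → (7,10,-15)
river: ρ → (-15,20,2)
river: ρ → (2,20,-15)
river: ρ → (-15,10,7)
river: ρ → (7,18,-7)
river: ρ → (-7,10,15)
ρ-cycle length = 10 (tail of 0 descent steps not counted)

10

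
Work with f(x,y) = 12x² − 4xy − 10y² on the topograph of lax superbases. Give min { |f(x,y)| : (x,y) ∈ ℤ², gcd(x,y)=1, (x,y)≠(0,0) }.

descent: ρ → (-10,4,12)  [lands on river]
river: ρ → (12,20,-2)
river: ρ → (-2,20,12)
river: ρ → (12,4,-10)
river: ρ → (-10,16,6)
river: ρ → (6,20,-4)
river: ρ → (-4,20,6)
river: ρ → (6,16,-10)
closes: descent 1, river 8
min |a| on river = 2

2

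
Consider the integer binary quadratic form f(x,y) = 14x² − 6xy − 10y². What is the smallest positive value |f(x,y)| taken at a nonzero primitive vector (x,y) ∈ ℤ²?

descent: ρ → (-10,6,14)  [lands on river]
river: ρ → (14,22,-2)
river: ρ → (-2,22,14)
river: ρ → (14,6,-10)
river: ρ → (-10,14,10)
river: ρ → (10,6,-14)
river: ρ → (-14,22,2)
river: ρ → (2,22,-14)
river: ρ → (-14,6,10)
river: ρ → (10,14,-10)
closes: descent 1, river 10
min |a| on river = 2

2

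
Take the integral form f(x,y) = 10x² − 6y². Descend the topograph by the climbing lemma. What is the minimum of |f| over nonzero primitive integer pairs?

descent: ρ → (-6,12,4)  [lands on river]
river: ρ → (4,12,-6)
closes: descent 1, river 2
min |a| on river = 4

4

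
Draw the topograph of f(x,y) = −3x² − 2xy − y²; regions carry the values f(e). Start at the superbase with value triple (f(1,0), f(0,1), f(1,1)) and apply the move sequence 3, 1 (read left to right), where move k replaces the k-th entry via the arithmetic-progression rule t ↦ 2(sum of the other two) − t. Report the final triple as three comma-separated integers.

start (-3,-1,-6) = (f(1,0),f(0,1),f(1,1))
replace slot 3: 2·((-3)+(-1)) − (-6) = -2 → (-3,-1,-2)
replace slot 1: 2·((-1)+(-2)) − (-3) = -3 → (-3,-1,-2)

-3,-1,-2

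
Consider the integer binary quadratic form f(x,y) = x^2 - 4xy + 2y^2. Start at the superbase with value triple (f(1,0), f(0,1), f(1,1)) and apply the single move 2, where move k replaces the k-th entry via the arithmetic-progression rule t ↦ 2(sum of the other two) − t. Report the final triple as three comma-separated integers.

start (1,2,-1) = (f(1,0),f(0,1),f(1,1))
replace slot 2: 2·(1+(-1)) − 2 = -2 → (1,-2,-1)

1,-2,-1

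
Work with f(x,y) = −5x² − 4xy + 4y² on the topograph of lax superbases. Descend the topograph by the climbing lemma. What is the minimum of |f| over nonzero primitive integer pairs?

descent: ρ → (4,4,-5)  [lands on river]
river: ρ → (-5,6,3)
river: ρ → (3,6,-5)
river: ρ → (-5,4,4)
closes: descent 1, river 4
min |a| on river = 3

3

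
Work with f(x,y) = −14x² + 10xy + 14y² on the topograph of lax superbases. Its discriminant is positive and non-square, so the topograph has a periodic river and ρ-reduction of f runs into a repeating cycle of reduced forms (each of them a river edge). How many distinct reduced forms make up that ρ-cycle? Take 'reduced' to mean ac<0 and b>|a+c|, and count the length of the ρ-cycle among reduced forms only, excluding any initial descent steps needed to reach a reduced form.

D = 884, ⌊√D⌋ = 29
river: ρ → (14,18,-10)
river: ρ → (-10,22,10)
river: ρ → (10,18,-14)
river: ρ → (-14,10,14)
ρ-cycle length = 4 (tail of 0 descent steps not counted)

4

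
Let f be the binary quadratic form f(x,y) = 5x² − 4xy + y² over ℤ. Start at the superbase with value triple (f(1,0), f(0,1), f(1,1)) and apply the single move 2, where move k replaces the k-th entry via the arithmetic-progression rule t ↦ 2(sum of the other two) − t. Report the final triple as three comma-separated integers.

start (5,1,2) = (f(1,0),f(0,1),f(1,1))
replace slot 2: 2·(5+2) − 1 = 13 → (5,13,2)

5,13,2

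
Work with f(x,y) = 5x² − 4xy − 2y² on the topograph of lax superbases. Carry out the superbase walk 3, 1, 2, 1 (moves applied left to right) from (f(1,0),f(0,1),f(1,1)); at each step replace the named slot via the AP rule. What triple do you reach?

start (5,-2,-1) = (f(1,0),f(0,1),f(1,1))
replace slot 3: 2·(5+(-2)) − (-1) = 7 → (5,-2,7)
replace slot 1: 2·((-2)+7) − 5 = 5 → (5,-2,7)
replace slot 2: 2·(5+7) − (-2) = 26 → (5,26,7)
replace slot 1: 2·(26+7) − 5 = 61 → (61,26,7)

61,26,7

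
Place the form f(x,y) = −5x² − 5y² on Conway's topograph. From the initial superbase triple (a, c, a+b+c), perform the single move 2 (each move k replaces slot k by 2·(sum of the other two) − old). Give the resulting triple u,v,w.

start (-5,-5,-10) = (f(1,0),f(0,1),f(1,1))
replace slot 2: 2·((-5)+(-10)) − (-5) = -25 → (-5,-25,-10)

-5,-25,-10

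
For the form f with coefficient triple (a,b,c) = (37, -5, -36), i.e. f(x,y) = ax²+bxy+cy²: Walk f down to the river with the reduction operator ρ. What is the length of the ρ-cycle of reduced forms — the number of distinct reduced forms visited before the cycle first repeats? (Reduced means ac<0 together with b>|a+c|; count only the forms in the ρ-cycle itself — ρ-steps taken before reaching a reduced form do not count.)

D = 5353, ⌊√D⌋ = 73
descent: ρ → (-36,5,37)  [lands on river]
river: ρ → (37,69,-4)
river: ρ → (-4,67,54)
river: ρ → (54,41,-17)
river: ρ → (-17,61,24)
river: ρ → (24,35,-43)
river: ρ → (-43,51,16)
river: ρ → (16,45,-52)
river: ρ → (-52,59,9)
river: ρ → (9,67,-24)
river: ρ → (-24,29,47)
river: ρ → (47,65,-6)
river: ρ → (-6,67,36)
river: ρ → (36,5,-37)
river: ρ → (-37,69,4)
river: ρ → (4,67,-54)
river: ρ → (-54,41,17)
river: ρ → (17,61,-24)
river: ρ → (-24,35,43)
river: ρ → (43,51,-16)
river: ρ → (-16,45,52)
river: ρ → (52,59,-9)
river: ρ → (-9,67,24)
river: ρ → (24,29,-47)
river: ρ → (-47,65,6)
river: ρ → (6,67,-36)
ρ-cycle length = 26 (tail of 1 descent step not counted)

26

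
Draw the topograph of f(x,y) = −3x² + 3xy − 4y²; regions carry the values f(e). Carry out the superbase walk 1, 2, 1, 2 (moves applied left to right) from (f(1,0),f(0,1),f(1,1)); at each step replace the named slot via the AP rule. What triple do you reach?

start (-3,-4,-4) = (f(1,0),f(0,1),f(1,1))
replace slot 1: 2·((-4)+(-4)) − (-3) = -13 → (-13,-4,-4)
replace slot 2: 2·((-13)+(-4)) − (-4) = -30 → (-13,-30,-4)
replace slot 1: 2·((-30)+(-4)) − (-13) = -55 → (-55,-30,-4)
replace slot 2: 2·((-55)+(-4)) − (-30) = -88 → (-55,-88,-4)

-55,-88,-4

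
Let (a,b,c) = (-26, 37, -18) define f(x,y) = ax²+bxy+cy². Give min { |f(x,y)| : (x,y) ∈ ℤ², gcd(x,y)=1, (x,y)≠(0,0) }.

translate: b→15 (≡-37 mod 52), so (26,-37,18)→(26,15,7)
flip: (26,15,7)→(7,-15,26)
translate: b→-1 (≡-15 mod 14), so (7,-15,26)→(7,-1,18)
reduced (well bottom): (7,-1,18) with a≤c, −a<b≤a
well minimum |f| = |-7| = 7 (negative-definite)

7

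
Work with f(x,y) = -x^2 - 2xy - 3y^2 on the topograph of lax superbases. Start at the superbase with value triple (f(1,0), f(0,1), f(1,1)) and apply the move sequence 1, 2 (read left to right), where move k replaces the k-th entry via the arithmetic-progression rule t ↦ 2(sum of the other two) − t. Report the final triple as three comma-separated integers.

start (-1,-3,-6) = (f(1,0),f(0,1),f(1,1))
replace slot 1: 2·((-3)+(-6)) − (-1) = -17 → (-17,-3,-6)
replace slot 2: 2·((-17)+(-6)) − (-3) = -43 → (-17,-43,-6)

-17,-43,-6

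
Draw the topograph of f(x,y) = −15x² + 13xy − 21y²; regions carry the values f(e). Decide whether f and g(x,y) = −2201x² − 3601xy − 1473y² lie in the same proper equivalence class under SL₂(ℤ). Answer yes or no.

D₁ = -1091, D₂ = -1091
f is negative-definite; reduce −f:
−f: reduced (well bottom): (15,-13,21) with a≤c, −a<b≤a
flip sign back: reduced form of f is (-15,13,-21)
g is negative-definite; reduce −g:
−g: translate: b→-801 (≡3601 mod 4402), so (2201,3601,1473)→(2201,-801,73)
−g: flip: (2201,-801,73)→(73,801,2201)
−g: translate: b→71 (≡801 mod 146), so (73,801,2201)→(73,71,21)
−g: flip: (73,71,21)→(21,-71,73)
−g: translate: b→13 (≡-71 mod 42), so (21,-71,73)→(21,13,15)
−g: flip: (21,13,15)→(15,-13,21)
−g: reduced (well bottom): (15,-13,21) with a≤c, −a<b≤a
flip sign back: reduced form of g is (-15,13,-21)
reduced forms (-15, 13, -21) vs (-15, 13, -21) ⇒ equivalent

yes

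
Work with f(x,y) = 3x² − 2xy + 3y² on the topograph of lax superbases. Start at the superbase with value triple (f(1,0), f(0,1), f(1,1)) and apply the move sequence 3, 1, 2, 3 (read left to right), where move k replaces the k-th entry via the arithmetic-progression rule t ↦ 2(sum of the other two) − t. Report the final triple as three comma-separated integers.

start (3,3,4) = (f(1,0),f(0,1),f(1,1))
replace slot 3: 2·(3+3) − 4 = 8 → (3,3,8)
replace slot 1: 2·(3+8) − 3 = 19 → (19,3,8)
replace slot 2: 2·(19+8) − 3 = 51 → (19,51,8)
replace slot 3: 2·(19+51) − 8 = 132 → (19,51,132)

19,51,132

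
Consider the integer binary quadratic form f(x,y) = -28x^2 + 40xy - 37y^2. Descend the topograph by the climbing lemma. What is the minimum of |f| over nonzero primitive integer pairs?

translate: b→16 (≡-40 mod 56), so (28,-40,37)→(28,16,25)
flip: (28,16,25)→(25,-16,28)
reduced (well bottom): (25,-16,28) with a≤c, −a<b≤a
well minimum |f| = |-25| = 25 (negative-definite)

25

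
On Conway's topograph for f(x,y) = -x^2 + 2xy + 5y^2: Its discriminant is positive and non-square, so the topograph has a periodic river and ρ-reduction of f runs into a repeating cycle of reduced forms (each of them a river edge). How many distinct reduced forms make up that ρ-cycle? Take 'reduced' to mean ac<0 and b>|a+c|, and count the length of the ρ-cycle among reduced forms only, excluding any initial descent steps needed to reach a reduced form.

D = 24, ⌊√D⌋ = 4
descent: ρ → (5,-2,-1)
descent: ρ → (-1,4,2)  [lands on river]
river: ρ → (2,4,-1)
ρ-cycle length = 2 (tail of 2 descent steps not counted)

2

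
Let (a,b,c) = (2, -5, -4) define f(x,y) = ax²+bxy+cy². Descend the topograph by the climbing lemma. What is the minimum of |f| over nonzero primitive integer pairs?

descent: ρ → (-4,5,2)  [lands on river]
river: ρ → (2,7,-1)
river: ρ → (-1,7,2)
river: ρ → (2,5,-4)
river: ρ → (-4,3,3)
river: ρ → (3,3,-4)
closes: descent 1, river 6
min |a| on river = 1

1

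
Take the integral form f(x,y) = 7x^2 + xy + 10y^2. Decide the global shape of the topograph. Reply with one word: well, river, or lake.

D = b²−4ac = 1² − 4·7·10 = -279
D < 0 ⇒ definite ⇒ every region one sign ⇒ single well

well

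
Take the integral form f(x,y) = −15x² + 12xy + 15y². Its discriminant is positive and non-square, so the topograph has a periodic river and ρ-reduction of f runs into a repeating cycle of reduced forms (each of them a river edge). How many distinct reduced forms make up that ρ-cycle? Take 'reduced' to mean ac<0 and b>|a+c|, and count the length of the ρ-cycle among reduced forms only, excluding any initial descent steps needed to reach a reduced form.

D = 1044, ⌊√D⌋ = 32
river: ρ → (15,18,-12)
river: ρ → (-12,30,3)
river: ρ → (3,30,-12)
river: ρ → (-12,18,15)
river: ρ → (15,12,-15)
river: ρ → (-15,18,12)
river: ρ → (12,30,-3)
river: ρ → (-3,30,12)
river: ρ → (12,18,-15)
river: ρ → (-15,12,15)
ρ-cycle length = 10 (tail of 0 descent steps not counted)

10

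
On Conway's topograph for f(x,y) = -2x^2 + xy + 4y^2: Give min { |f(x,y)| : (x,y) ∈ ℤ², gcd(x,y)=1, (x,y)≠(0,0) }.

descent: ρ → (4,-1,-2)
descent: ρ → (-2,5,1)  [lands on river]
river: ρ → (1,5,-2)
river: ρ → (-2,3,3)
river: ρ → (3,3,-2)
closes: descent 2, river 4
min |a| on river = 1

1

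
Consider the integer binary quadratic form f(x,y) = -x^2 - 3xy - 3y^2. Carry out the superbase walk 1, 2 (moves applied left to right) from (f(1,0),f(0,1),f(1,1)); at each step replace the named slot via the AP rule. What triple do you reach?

start (-1,-3,-7) = (f(1,0),f(0,1),f(1,1))
replace slot 1: 2·((-3)+(-7)) − (-1) = -19 → (-19,-3,-7)
replace slot 2: 2·((-19)+(-7)) − (-3) = -49 → (-19,-49,-7)

-19,-49,-7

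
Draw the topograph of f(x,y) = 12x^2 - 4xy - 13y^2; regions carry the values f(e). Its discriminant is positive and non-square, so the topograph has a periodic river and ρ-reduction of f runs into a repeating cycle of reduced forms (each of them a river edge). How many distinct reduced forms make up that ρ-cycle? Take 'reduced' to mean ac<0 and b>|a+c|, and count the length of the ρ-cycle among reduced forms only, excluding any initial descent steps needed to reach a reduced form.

D = 640, ⌊√D⌋ = 25
descent: ρ → (-13,4,12)  [lands on river]
river: ρ → (12,20,-5)
river: ρ → (-5,20,12)
river: ρ → (12,4,-13)
river: ρ → (-13,22,3)
river: ρ → (3,20,-20)
river: ρ → (-20,20,3)
river: ρ → (3,22,-13)
ρ-cycle length = 8 (tail of 1 descent step not counted)

8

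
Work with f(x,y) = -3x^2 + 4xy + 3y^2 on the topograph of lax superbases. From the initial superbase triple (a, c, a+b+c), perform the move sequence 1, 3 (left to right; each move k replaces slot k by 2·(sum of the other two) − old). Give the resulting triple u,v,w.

start (-3,3,4) = (f(1,0),f(0,1),f(1,1))
replace slot 1: 2·(3+4) − (-3) = 17 → (17,3,4)
replace slot 3: 2·(17+3) − 4 = 36 → (17,3,36)

17,3,36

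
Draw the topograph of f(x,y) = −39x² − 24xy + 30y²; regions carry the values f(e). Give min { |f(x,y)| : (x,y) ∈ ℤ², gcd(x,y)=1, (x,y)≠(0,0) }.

descent: ρ → (30,24,-39)  [lands on river]
river: ρ → (-39,54,15)
river: ρ → (15,66,-15)
river: ρ → (-15,54,39)
river: ρ → (39,24,-30)
river: ρ → (-30,36,33)
river: ρ → (33,30,-33)
river: ρ → (-33,36,30)
closes: descent 1, river 8
min |a| on river = 15

15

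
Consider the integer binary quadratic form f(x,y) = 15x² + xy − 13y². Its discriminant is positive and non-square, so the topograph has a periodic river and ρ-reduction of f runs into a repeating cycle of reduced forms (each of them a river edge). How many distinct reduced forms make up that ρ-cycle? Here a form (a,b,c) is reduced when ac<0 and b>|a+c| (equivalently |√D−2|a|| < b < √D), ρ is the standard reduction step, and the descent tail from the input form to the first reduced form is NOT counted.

D = 781, ⌊√D⌋ = 27
descent: ρ → (-13,25,3)  [lands on river]
river: ρ → (3,23,-21)
river: ρ → (-21,19,5)
river: ρ → (5,21,-17)
river: ρ → (-17,13,9)
river: ρ → (9,23,-7)
river: ρ → (-7,19,15)
river: ρ → (15,11,-11)
river: ρ → (-11,11,15)
river: ρ → (15,19,-7)
river: ρ → (-7,23,9)
river: ρ → (9,13,-17)
river: ρ → (-17,21,5)
river: ρ → (5,19,-21)
river: ρ → (-21,23,3)
river: ρ → (3,25,-13)
river: ρ → (-13,27,1)
river: ρ → (1,27,-13)
ρ-cycle length = 18 (tail of 1 descent step not counted)

18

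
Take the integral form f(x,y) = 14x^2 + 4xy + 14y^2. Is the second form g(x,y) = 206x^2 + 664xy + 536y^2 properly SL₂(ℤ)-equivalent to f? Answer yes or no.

D₁ = -768, D₂ = -768
f: reduced (well bottom): (14,4,14) with a≤c, −a<b≤a
g: translate: b→-160 (≡664 mod 412), so (206,664,536)→(206,-160,32)
g: flip: (206,-160,32)→(32,160,206)
g: translate: b→32 (≡160 mod 64), so (32,160,206)→(32,32,14)
g: flip: (32,32,14)→(14,-32,32)
g: translate: b→-4 (≡-32 mod 28), so (14,-32,32)→(14,-4,14)
g: flip: (14,-4,14)→(14,4,14)
g: reduced (well bottom): (14,4,14) with a≤c, −a<b≤a
reduced forms (14, 4, 14) vs (14, 4, 14) ⇒ equivalent

yes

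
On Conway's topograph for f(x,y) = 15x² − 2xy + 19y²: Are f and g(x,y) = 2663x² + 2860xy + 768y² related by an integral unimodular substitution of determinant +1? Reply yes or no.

D₁ = -1136, D₂ = -1136
f: reduced (well bottom): (15,-2,19) with a≤c, −a<b≤a
g: translate: b→-2466 (≡2860 mod 5326), so (2663,2860,768)→(2663,-2466,571)
g: flip: (2663,-2466,571)→(571,2466,2663)
g: translate: b→182 (≡2466 mod 1142), so (571,2466,2663)→(571,182,15)
g: flip: (571,182,15)→(15,-182,571)
g: translate: b→-2 (≡-182 mod 30), so (15,-182,571)→(15,-2,19)
g: reduced (well bottom): (15,-2,19) with a≤c, −a<b≤a
reduced forms (15, -2, 19) vs (15, -2, 19) ⇒ equivalent

yes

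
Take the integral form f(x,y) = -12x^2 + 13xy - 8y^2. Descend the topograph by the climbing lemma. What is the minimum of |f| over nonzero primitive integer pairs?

translate: b→11 (≡-13 mod 24), so (12,-13,8)→(12,11,7)
flip: (12,11,7)→(7,-11,12)
translate: b→3 (≡-11 mod 14), so (7,-11,12)→(7,3,8)
reduced (well bottom): (7,3,8) with a≤c, −a<b≤a
well minimum |f| = |-7| = 7 (negative-definite)

7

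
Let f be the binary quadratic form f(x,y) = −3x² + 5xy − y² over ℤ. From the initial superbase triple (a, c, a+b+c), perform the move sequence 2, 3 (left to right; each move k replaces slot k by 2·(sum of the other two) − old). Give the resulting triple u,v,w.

start (-3,-1,1) = (f(1,0),f(0,1),f(1,1))
replace slot 2: 2·((-3)+1) − (-1) = -3 → (-3,-3,1)
replace slot 3: 2·((-3)+(-3)) − 1 = -13 → (-3,-3,-13)

-3,-3,-13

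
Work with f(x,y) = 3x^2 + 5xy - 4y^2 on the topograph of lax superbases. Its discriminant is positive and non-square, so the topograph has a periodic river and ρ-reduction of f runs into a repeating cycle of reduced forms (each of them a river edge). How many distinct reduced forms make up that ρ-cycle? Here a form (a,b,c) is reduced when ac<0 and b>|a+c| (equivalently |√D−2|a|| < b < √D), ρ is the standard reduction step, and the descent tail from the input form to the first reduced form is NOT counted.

D = 73, ⌊√D⌋ = 8
river: ρ → (-4,3,4)
river: ρ → (4,5,-3)
river: ρ → (-3,7,2)
river: ρ → (2,5,-6)
river: ρ → (-6,7,1)
river: ρ → (1,7,-6)
river: ρ → (-6,5,2)
river: ρ → (2,7,-3)
river: ρ → (-3,5,4)
river: ρ → (4,3,-4)
river: ρ → (-4,5,3)
river: ρ → (3,7,-2)
river: ρ → (-2,5,6)
river: ρ → (6,7,-1)
river: ρ → (-1,7,6)
river: ρ → (6,5,-2)
river: ρ → (-2,7,3)
river: ρ → (3,5,-4)
ρ-cycle length = 18 (tail of 0 descent steps not counted)

18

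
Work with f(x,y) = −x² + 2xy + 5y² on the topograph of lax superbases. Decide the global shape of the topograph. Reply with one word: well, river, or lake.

D = b²−4ac = 2² − 4·(-1)·5 = 24
D > 0 non-square ⇒ indefinite ⇒ periodic river

river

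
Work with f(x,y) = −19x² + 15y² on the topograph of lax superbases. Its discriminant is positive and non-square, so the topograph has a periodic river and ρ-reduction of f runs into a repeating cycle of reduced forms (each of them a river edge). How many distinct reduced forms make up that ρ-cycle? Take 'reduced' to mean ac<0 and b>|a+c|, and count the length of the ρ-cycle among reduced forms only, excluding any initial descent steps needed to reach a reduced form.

D = 1140, ⌊√D⌋ = 33
descent: ρ → (15,30,-4)  [lands on river]
river: ρ → (-4,26,29)
river: ρ → (29,32,-1)
river: ρ → (-1,32,29)
river: ρ → (29,26,-4)
river: ρ → (-4,30,15)
ρ-cycle length = 6 (tail of 1 descent step not counted)

6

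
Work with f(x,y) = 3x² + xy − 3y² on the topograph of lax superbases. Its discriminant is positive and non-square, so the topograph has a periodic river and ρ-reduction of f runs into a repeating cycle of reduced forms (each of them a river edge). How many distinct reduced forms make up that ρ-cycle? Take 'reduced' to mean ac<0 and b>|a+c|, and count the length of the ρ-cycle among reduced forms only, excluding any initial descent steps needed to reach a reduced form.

D = 37, ⌊√D⌋ = 6
river: ρ → (-3,5,1)
river: ρ → (1,5,-3)
river: ρ → (-3,1,3)
river: ρ → (3,5,-1)
river: ρ → (-1,5,3)
river: ρ → (3,1,-3)
ρ-cycle length = 6 (tail of 0 descent steps not counted)

6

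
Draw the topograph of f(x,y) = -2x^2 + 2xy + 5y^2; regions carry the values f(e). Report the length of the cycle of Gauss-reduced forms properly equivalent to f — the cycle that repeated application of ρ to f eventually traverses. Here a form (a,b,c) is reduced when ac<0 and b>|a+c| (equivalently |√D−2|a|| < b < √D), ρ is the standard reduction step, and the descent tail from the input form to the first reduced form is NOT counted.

D = 44, ⌊√D⌋ = 6
descent: ρ → (5,-2,-2)
descent: ρ → (-2,6,1)  [lands on river]
river: ρ → (1,6,-2)
ρ-cycle length = 2 (tail of 2 descent steps not counted)

2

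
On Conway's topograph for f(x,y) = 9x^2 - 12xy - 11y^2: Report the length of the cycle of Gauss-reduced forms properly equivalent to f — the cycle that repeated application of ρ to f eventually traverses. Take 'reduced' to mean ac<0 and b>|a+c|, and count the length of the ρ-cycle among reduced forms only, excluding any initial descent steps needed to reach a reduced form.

D = 540, ⌊√D⌋ = 23
descent: ρ → (-11,12,9)  [lands on river]
river: ρ → (9,6,-14)
river: ρ → (-14,22,1)
river: ρ → (1,22,-14)
river: ρ → (-14,6,9)
river: ρ → (9,12,-11)
river: ρ → (-11,10,10)
river: ρ → (10,10,-11)
ρ-cycle length = 8 (tail of 1 descent step not counted)

8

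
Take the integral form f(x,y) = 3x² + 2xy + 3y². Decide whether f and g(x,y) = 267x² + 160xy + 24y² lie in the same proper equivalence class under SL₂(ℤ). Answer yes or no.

D₁ = -32, D₂ = -32
f: reduced (well bottom): (3,2,3) with a≤c, −a<b≤a
g: flip: (267,160,24)→(24,-160,267)
g: translate: b→-16 (≡-160 mod 48), so (24,-160,267)→(24,-16,3)
g: flip: (24,-16,3)→(3,16,24)
g: translate: b→-2 (≡16 mod 6), so (3,16,24)→(3,-2,3)
g: flip: (3,-2,3)→(3,2,3)
g: reduced (well bottom): (3,2,3) with a≤c, −a<b≤a
reduced forms (3, 2, 3) vs (3, 2, 3) ⇒ equivalent

yes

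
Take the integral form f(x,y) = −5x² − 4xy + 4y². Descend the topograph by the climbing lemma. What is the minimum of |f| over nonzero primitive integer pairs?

descent: ρ → (4,4,-5)  [lands on river]
river: ρ → (-5,6,3)
river: ρ → (3,6,-5)
river: ρ → (-5,4,4)
closes: descent 1, river 4
min |a| on river = 3

3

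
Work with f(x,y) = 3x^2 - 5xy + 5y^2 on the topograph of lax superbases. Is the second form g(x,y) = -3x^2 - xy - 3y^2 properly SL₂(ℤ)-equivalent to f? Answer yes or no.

D₁ = -35, D₂ = -35
f: translate: b→1 (≡-5 mod 6), so (3,-5,5)→(3,1,3)
f: reduced (well bottom): (3,1,3) with a≤c, −a<b≤a
g is negative-definite; reduce −g:
−g: reduced (well bottom): (3,1,3) with a≤c, −a<b≤a
flip sign back: reduced form of g is (-3,-1,-3)
reduced forms (3, 1, 3) vs (-3, -1, -3) ⇒ inequivalent

no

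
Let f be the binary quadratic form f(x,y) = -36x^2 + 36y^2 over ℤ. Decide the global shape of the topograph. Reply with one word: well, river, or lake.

D = b²−4ac = 0² − 4·(-36)·36 = 5184
D = 72² is a perfect square ⇒ form factors over ℤ ⇒ lakes

lake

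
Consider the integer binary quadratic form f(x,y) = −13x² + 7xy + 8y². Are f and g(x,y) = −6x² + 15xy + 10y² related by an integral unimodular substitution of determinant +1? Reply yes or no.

D₁ = 465, D₂ = 465
river cycle of f (length 10): (8, 9, -12), (-12, 15, 5), (5, 15, -12), (-12, 9, 8), (8, 7, -13), (-13, 19, 2), (2, 21, -3), (-3, 21, 2), (2, 19, -13), (-13, 7, 8)
river cycle of g (length 10): (10, 5, -11), (-11, 17, 4), (4, 15, -15), (-15, 15, 4), (4, 17, -11), (-11, 5, 10), (10, 15, -6), (-6, 21, 1), (1, 21, -6), (-6, 15, 10)
cycles differ ⇒ inequivalent

no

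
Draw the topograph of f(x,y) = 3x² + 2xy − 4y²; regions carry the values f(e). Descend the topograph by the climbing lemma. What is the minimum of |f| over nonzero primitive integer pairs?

river: ρ → (-4,6,1)
river: ρ → (1,6,-4)
river: ρ → (-4,2,3)
river: ρ → (3,4,-3)
river: ρ → (-3,2,4)
river: ρ → (4,6,-1)
river: ρ → (-1,6,4)
river: ρ → (4,2,-3)
river: ρ → (-3,4,3)
river: ρ → (3,2,-4)
closes: descent 0, river 10
min |a| on river = 1

1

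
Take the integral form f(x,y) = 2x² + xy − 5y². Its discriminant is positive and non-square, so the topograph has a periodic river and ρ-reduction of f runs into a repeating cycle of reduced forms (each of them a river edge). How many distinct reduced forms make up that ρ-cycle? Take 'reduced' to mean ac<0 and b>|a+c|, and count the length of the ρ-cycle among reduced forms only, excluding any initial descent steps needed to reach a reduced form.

D = 41, ⌊√D⌋ = 6
descent: ρ → (-5,-1,2)
descent: ρ → (2,5,-2)  [lands on river]
river: ρ → (-2,3,4)
river: ρ → (4,5,-1)
river: ρ → (-1,5,4)
river: ρ → (4,3,-2)
river: ρ → (-2,5,2)
river: ρ → (2,3,-4)
river: ρ → (-4,5,1)
river: ρ → (1,5,-4)
river: ρ → (-4,3,2)
ρ-cycle length = 10 (tail of 2 descent steps not counted)

10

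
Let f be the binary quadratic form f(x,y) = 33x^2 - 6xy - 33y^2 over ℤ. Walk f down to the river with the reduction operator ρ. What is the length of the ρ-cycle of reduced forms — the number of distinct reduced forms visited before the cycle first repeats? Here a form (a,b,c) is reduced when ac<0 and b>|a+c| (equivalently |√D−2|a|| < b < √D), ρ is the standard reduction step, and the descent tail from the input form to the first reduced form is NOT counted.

D = 4392, ⌊√D⌋ = 66
descent: ρ → (-33,6,33)  [lands on river]
river: ρ → (33,60,-6)
river: ρ → (-6,60,33)
river: ρ → (33,6,-33)
river: ρ → (-33,60,6)
river: ρ → (6,60,-33)
ρ-cycle length = 6 (tail of 1 descent step not counted)

6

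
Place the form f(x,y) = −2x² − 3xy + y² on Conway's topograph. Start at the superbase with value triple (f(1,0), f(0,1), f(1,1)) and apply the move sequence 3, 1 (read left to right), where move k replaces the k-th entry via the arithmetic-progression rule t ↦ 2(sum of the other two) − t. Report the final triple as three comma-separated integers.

start (-2,1,-4) = (f(1,0),f(0,1),f(1,1))
replace slot 3: 2·((-2)+1) − (-4) = 2 → (-2,1,2)
replace slot 1: 2·(1+2) − (-2) = 8 → (8,1,2)

8,1,2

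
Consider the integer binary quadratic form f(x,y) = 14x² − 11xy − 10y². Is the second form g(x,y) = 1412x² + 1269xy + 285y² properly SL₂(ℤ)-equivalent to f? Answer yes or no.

D₁ = 681, D₂ = 681
river cycle of f (length 32): (-10, 11, 14), (14, 17, -7), (-7, 25, 2), (2, 23, -19), (-19, 15, 6), (6, 21, -10), (-10, 19, 8), (8, 13, -16), (-16, 19, 5), (5, 21, -12), … (22 more)
river cycle of g (length 32): (14, 17, -7), (-7, 25, 2), (2, 23, -19), (-19, 15, 6), (6, 21, -10), (-10, 19, 8), (8, 13, -16), (-16, 19, 5), (5, 21, -12), (-12, 3, 14), … (22 more)
cycles coincide ⇒ equivalent

yes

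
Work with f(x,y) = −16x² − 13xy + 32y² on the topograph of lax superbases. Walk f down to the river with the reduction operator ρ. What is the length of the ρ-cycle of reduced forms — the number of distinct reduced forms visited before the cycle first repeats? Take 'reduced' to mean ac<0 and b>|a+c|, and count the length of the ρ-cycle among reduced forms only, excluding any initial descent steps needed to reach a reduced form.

D = 2217, ⌊√D⌋ = 47
descent: ρ → (32,13,-16)
descent: ρ → (-16,19,29)  [lands on river]
river: ρ → (29,39,-6)
river: ρ → (-6,45,8)
river: ρ → (8,35,-31)
river: ρ → (-31,27,12)
river: ρ → (12,45,-4)
river: ρ → (-4,43,23)
river: ρ → (23,3,-24)
river: ρ → (-24,45,2)
river: ρ → (2,47,-1)
river: ρ → (-1,47,2)
river: ρ → (2,45,-24)
river: ρ → (-24,3,23)
river: ρ → (23,43,-4)
river: ρ → (-4,45,12)
river: ρ → (12,27,-31)
river: ρ → (-31,35,8)
river: ρ → (8,45,-6)
river: ρ → (-6,39,29)
river: ρ → (29,19,-16)
river: ρ → (-16,45,3)
river: ρ → (3,45,-16)
ρ-cycle length = 22 (tail of 2 descent steps not counted)

22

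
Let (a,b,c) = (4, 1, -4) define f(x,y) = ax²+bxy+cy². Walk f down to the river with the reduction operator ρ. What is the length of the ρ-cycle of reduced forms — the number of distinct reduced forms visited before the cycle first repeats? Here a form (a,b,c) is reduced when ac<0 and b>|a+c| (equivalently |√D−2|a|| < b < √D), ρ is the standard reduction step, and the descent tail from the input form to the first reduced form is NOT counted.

D = 65, ⌊√D⌋ = 8
river: ρ → (-4,7,1)
river: ρ → (1,7,-4)
river: ρ → (-4,1,4)
river: ρ → (4,7,-1)
river: ρ → (-1,7,4)
river: ρ → (4,1,-4)
ρ-cycle length = 6 (tail of 0 descent steps not counted)

6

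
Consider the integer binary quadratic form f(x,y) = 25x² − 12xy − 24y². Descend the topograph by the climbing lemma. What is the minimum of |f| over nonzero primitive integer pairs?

descent: ρ → (-24,12,25)  [lands on river]
river: ρ → (25,38,-11)
river: ρ → (-11,50,1)
river: ρ → (1,50,-11)
river: ρ → (-11,38,25)
river: ρ → (25,12,-24)
river: ρ → (-24,36,13)
river: ρ → (13,42,-15)
river: ρ → (-15,48,4)
river: ρ → (4,48,-15)
river: ρ → (-15,42,13)
river: ρ → (13,36,-24)
closes: descent 1, river 12
min |a| on river = 1

1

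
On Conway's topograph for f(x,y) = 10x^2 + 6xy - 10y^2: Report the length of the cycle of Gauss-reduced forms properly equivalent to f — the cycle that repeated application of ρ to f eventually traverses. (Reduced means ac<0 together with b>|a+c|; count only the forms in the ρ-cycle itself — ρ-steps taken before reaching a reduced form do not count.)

D = 436, ⌊√D⌋ = 20
river: ρ → (-10,14,6)
river: ρ → (6,10,-14)
river: ρ → (-14,18,2)
river: ρ → (2,18,-14)
river: ρ → (-14,10,6)
river: ρ → (6,14,-10)
river: ρ → (-10,6,10)
river: ρ → (10,14,-6)
river: ρ → (-6,10,14)
river: ρ → (14,18,-2)
river: ρ → (-2,18,14)
river: ρ → (14,10,-6)
river: ρ → (-6,14,10)
river: ρ → (10,6,-10)
ρ-cycle length = 14 (tail of 0 descent steps not counted)

14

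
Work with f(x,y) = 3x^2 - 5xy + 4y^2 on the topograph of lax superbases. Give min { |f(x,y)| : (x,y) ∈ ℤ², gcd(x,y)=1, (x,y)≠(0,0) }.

translate: b→1 (≡-5 mod 6), so (3,-5,4)→(3,1,2)
flip: (3,1,2)→(2,-1,3)
reduced (well bottom): (2,-1,3) with a≤c, −a<b≤a
well minimum = a = 2

2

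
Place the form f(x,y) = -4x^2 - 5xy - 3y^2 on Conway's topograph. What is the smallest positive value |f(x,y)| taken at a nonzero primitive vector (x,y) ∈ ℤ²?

translate: b→-3 (≡5 mod 8), so (4,5,3)→(4,-3,2)
flip: (4,-3,2)→(2,3,4)
translate: b→-1 (≡3 mod 4), so (2,3,4)→(2,-1,3)
reduced (well bottom): (2,-1,3) with a≤c, −a<b≤a
well minimum |f| = |-2| = 2 (negative-definite)

2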